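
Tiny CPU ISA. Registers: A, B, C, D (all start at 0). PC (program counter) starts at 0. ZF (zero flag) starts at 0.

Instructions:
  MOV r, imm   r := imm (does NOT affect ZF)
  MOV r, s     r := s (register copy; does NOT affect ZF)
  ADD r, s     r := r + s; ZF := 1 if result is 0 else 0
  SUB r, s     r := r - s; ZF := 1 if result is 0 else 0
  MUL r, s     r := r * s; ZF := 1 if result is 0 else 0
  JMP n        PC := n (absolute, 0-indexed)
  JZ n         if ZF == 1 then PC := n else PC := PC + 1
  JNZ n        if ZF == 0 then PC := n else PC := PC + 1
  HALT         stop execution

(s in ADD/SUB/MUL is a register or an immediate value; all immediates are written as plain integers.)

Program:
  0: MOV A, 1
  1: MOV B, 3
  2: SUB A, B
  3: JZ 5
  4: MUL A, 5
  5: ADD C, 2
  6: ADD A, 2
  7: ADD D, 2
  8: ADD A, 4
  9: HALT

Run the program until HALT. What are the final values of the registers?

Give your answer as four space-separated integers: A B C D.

Step 1: PC=0 exec 'MOV A, 1'. After: A=1 B=0 C=0 D=0 ZF=0 PC=1
Step 2: PC=1 exec 'MOV B, 3'. After: A=1 B=3 C=0 D=0 ZF=0 PC=2
Step 3: PC=2 exec 'SUB A, B'. After: A=-2 B=3 C=0 D=0 ZF=0 PC=3
Step 4: PC=3 exec 'JZ 5'. After: A=-2 B=3 C=0 D=0 ZF=0 PC=4
Step 5: PC=4 exec 'MUL A, 5'. After: A=-10 B=3 C=0 D=0 ZF=0 PC=5
Step 6: PC=5 exec 'ADD C, 2'. After: A=-10 B=3 C=2 D=0 ZF=0 PC=6
Step 7: PC=6 exec 'ADD A, 2'. After: A=-8 B=3 C=2 D=0 ZF=0 PC=7
Step 8: PC=7 exec 'ADD D, 2'. After: A=-8 B=3 C=2 D=2 ZF=0 PC=8
Step 9: PC=8 exec 'ADD A, 4'. After: A=-4 B=3 C=2 D=2 ZF=0 PC=9
Step 10: PC=9 exec 'HALT'. After: A=-4 B=3 C=2 D=2 ZF=0 PC=9 HALTED

Answer: -4 3 2 2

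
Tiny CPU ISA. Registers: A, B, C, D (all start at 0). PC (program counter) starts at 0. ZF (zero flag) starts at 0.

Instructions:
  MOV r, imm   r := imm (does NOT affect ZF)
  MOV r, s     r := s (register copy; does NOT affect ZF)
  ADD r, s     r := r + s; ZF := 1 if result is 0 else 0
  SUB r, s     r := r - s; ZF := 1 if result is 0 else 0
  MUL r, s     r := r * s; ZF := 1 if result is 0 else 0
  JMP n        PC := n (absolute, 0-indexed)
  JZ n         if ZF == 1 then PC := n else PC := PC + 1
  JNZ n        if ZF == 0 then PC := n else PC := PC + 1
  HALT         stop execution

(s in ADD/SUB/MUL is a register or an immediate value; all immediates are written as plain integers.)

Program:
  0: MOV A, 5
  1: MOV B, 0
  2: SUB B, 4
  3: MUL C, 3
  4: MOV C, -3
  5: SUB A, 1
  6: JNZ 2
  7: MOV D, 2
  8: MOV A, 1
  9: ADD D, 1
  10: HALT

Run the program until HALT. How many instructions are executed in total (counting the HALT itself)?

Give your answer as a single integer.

Answer: 31

Derivation:
Step 1: PC=0 exec 'MOV A, 5'. After: A=5 B=0 C=0 D=0 ZF=0 PC=1
Step 2: PC=1 exec 'MOV B, 0'. After: A=5 B=0 C=0 D=0 ZF=0 PC=2
Step 3: PC=2 exec 'SUB B, 4'. After: A=5 B=-4 C=0 D=0 ZF=0 PC=3
Step 4: PC=3 exec 'MUL C, 3'. After: A=5 B=-4 C=0 D=0 ZF=1 PC=4
Step 5: PC=4 exec 'MOV C, -3'. After: A=5 B=-4 C=-3 D=0 ZF=1 PC=5
Step 6: PC=5 exec 'SUB A, 1'. After: A=4 B=-4 C=-3 D=0 ZF=0 PC=6
Step 7: PC=6 exec 'JNZ 2'. After: A=4 B=-4 C=-3 D=0 ZF=0 PC=2
Step 8: PC=2 exec 'SUB B, 4'. After: A=4 B=-8 C=-3 D=0 ZF=0 PC=3
Step 9: PC=3 exec 'MUL C, 3'. After: A=4 B=-8 C=-9 D=0 ZF=0 PC=4
Step 10: PC=4 exec 'MOV C, -3'. After: A=4 B=-8 C=-3 D=0 ZF=0 PC=5
Step 11: PC=5 exec 'SUB A, 1'. After: A=3 B=-8 C=-3 D=0 ZF=0 PC=6
Step 12: PC=6 exec 'JNZ 2'. After: A=3 B=-8 C=-3 D=0 ZF=0 PC=2
Step 13: PC=2 exec 'SUB B, 4'. After: A=3 B=-12 C=-3 D=0 ZF=0 PC=3
Step 14: PC=3 exec 'MUL C, 3'. After: A=3 B=-12 C=-9 D=0 ZF=0 PC=4
Step 15: PC=4 exec 'MOV C, -3'. After: A=3 B=-12 C=-3 D=0 ZF=0 PC=5
Step 16: PC=5 exec 'SUB A, 1'. After: A=2 B=-12 C=-3 D=0 ZF=0 PC=6
Step 17: PC=6 exec 'JNZ 2'. After: A=2 B=-12 C=-3 D=0 ZF=0 PC=2
Step 18: PC=2 exec 'SUB B, 4'. After: A=2 B=-16 C=-3 D=0 ZF=0 PC=3
Step 19: PC=3 exec 'MUL C, 3'. After: A=2 B=-16 C=-9 D=0 ZF=0 PC=4
Step 20: PC=4 exec 'MOV C, -3'. After: A=2 B=-16 C=-3 D=0 ZF=0 PC=5
Step 21: PC=5 exec 'SUB A, 1'. After: A=1 B=-16 C=-3 D=0 ZF=0 PC=6
Step 22: PC=6 exec 'JNZ 2'. After: A=1 B=-16 C=-3 D=0 ZF=0 PC=2
Step 23: PC=2 exec 'SUB B, 4'. After: A=1 B=-20 C=-3 D=0 ZF=0 PC=3
Step 24: PC=3 exec 'MUL C, 3'. After: A=1 B=-20 C=-9 D=0 ZF=0 PC=4
Step 25: PC=4 exec 'MOV C, -3'. After: A=1 B=-20 C=-3 D=0 ZF=0 PC=5
Step 26: PC=5 exec 'SUB A, 1'. After: A=0 B=-20 C=-3 D=0 ZF=1 PC=6
Step 27: PC=6 exec 'JNZ 2'. After: A=0 B=-20 C=-3 D=0 ZF=1 PC=7
Step 28: PC=7 exec 'MOV D, 2'. After: A=0 B=-20 C=-3 D=2 ZF=1 PC=8
Step 29: PC=8 exec 'MOV A, 1'. After: A=1 B=-20 C=-3 D=2 ZF=1 PC=9
Step 30: PC=9 exec 'ADD D, 1'. After: A=1 B=-20 C=-3 D=3 ZF=0 PC=10
Step 31: PC=10 exec 'HALT'. After: A=1 B=-20 C=-3 D=3 ZF=0 PC=10 HALTED
Total instructions executed: 31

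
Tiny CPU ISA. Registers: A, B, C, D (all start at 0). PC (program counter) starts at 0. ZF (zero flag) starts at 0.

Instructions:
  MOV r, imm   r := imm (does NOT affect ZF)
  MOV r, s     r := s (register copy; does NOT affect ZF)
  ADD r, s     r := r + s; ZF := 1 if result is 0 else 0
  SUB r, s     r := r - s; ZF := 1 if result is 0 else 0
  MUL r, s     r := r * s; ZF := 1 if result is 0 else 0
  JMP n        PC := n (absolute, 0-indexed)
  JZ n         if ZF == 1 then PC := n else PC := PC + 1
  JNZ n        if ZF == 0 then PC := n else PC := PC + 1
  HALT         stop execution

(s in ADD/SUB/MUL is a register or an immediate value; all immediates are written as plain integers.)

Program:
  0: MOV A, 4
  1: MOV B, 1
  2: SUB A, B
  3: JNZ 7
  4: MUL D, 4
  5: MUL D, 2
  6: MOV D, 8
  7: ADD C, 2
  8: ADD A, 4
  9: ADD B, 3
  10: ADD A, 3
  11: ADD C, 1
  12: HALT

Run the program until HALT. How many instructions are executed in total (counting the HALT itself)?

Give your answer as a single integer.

Answer: 10

Derivation:
Step 1: PC=0 exec 'MOV A, 4'. After: A=4 B=0 C=0 D=0 ZF=0 PC=1
Step 2: PC=1 exec 'MOV B, 1'. After: A=4 B=1 C=0 D=0 ZF=0 PC=2
Step 3: PC=2 exec 'SUB A, B'. After: A=3 B=1 C=0 D=0 ZF=0 PC=3
Step 4: PC=3 exec 'JNZ 7'. After: A=3 B=1 C=0 D=0 ZF=0 PC=7
Step 5: PC=7 exec 'ADD C, 2'. After: A=3 B=1 C=2 D=0 ZF=0 PC=8
Step 6: PC=8 exec 'ADD A, 4'. After: A=7 B=1 C=2 D=0 ZF=0 PC=9
Step 7: PC=9 exec 'ADD B, 3'. After: A=7 B=4 C=2 D=0 ZF=0 PC=10
Step 8: PC=10 exec 'ADD A, 3'. After: A=10 B=4 C=2 D=0 ZF=0 PC=11
Step 9: PC=11 exec 'ADD C, 1'. After: A=10 B=4 C=3 D=0 ZF=0 PC=12
Step 10: PC=12 exec 'HALT'. After: A=10 B=4 C=3 D=0 ZF=0 PC=12 HALTED
Total instructions executed: 10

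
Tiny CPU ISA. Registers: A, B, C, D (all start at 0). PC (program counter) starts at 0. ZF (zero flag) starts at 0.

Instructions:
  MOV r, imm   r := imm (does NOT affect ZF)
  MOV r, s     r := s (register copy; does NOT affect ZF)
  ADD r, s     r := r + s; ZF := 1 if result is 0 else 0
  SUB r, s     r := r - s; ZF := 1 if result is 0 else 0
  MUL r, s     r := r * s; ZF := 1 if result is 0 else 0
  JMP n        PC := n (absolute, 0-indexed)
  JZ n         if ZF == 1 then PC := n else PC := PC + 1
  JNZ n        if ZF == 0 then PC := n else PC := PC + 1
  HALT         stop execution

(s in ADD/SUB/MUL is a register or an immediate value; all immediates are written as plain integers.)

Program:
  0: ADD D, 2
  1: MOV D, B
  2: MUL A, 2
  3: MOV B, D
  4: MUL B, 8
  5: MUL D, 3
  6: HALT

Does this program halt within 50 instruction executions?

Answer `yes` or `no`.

Step 1: PC=0 exec 'ADD D, 2'. After: A=0 B=0 C=0 D=2 ZF=0 PC=1
Step 2: PC=1 exec 'MOV D, B'. After: A=0 B=0 C=0 D=0 ZF=0 PC=2
Step 3: PC=2 exec 'MUL A, 2'. After: A=0 B=0 C=0 D=0 ZF=1 PC=3
Step 4: PC=3 exec 'MOV B, D'. After: A=0 B=0 C=0 D=0 ZF=1 PC=4
Step 5: PC=4 exec 'MUL B, 8'. After: A=0 B=0 C=0 D=0 ZF=1 PC=5
Step 6: PC=5 exec 'MUL D, 3'. After: A=0 B=0 C=0 D=0 ZF=1 PC=6
Step 7: PC=6 exec 'HALT'. After: A=0 B=0 C=0 D=0 ZF=1 PC=6 HALTED

Answer: yes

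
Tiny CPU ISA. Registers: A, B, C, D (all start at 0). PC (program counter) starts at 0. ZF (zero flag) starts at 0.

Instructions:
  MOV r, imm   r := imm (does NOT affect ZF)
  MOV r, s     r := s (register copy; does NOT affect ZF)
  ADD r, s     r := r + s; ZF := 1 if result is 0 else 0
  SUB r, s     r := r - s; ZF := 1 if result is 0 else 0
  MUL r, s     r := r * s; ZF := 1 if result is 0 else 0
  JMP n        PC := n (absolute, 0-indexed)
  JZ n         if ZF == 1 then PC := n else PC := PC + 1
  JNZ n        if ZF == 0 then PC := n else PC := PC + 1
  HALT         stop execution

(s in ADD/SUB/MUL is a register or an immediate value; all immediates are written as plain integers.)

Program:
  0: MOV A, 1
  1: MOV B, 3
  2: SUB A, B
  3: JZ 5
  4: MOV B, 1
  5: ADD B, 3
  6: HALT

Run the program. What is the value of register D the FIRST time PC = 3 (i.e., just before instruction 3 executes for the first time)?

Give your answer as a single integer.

Step 1: PC=0 exec 'MOV A, 1'. After: A=1 B=0 C=0 D=0 ZF=0 PC=1
Step 2: PC=1 exec 'MOV B, 3'. After: A=1 B=3 C=0 D=0 ZF=0 PC=2
Step 3: PC=2 exec 'SUB A, B'. After: A=-2 B=3 C=0 D=0 ZF=0 PC=3
First time PC=3: D=0

0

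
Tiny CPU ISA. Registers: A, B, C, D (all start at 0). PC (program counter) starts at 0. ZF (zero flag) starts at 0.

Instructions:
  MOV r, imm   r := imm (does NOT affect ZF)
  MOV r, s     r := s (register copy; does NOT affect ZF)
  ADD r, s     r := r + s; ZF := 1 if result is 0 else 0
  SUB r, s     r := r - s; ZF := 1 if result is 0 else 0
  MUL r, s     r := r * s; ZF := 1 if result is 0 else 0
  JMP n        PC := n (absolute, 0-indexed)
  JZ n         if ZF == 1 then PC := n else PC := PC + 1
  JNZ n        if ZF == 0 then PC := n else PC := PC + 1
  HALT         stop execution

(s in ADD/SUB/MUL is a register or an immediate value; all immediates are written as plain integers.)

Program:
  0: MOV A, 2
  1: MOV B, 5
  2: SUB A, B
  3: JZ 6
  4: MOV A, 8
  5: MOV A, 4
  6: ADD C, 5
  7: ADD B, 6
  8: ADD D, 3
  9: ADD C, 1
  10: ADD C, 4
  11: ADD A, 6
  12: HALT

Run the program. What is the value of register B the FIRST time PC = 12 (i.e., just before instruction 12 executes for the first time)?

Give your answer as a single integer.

Step 1: PC=0 exec 'MOV A, 2'. After: A=2 B=0 C=0 D=0 ZF=0 PC=1
Step 2: PC=1 exec 'MOV B, 5'. After: A=2 B=5 C=0 D=0 ZF=0 PC=2
Step 3: PC=2 exec 'SUB A, B'. After: A=-3 B=5 C=0 D=0 ZF=0 PC=3
Step 4: PC=3 exec 'JZ 6'. After: A=-3 B=5 C=0 D=0 ZF=0 PC=4
Step 5: PC=4 exec 'MOV A, 8'. After: A=8 B=5 C=0 D=0 ZF=0 PC=5
Step 6: PC=5 exec 'MOV A, 4'. After: A=4 B=5 C=0 D=0 ZF=0 PC=6
Step 7: PC=6 exec 'ADD C, 5'. After: A=4 B=5 C=5 D=0 ZF=0 PC=7
Step 8: PC=7 exec 'ADD B, 6'. After: A=4 B=11 C=5 D=0 ZF=0 PC=8
Step 9: PC=8 exec 'ADD D, 3'. After: A=4 B=11 C=5 D=3 ZF=0 PC=9
Step 10: PC=9 exec 'ADD C, 1'. After: A=4 B=11 C=6 D=3 ZF=0 PC=10
Step 11: PC=10 exec 'ADD C, 4'. After: A=4 B=11 C=10 D=3 ZF=0 PC=11
Step 12: PC=11 exec 'ADD A, 6'. After: A=10 B=11 C=10 D=3 ZF=0 PC=12
First time PC=12: B=11

11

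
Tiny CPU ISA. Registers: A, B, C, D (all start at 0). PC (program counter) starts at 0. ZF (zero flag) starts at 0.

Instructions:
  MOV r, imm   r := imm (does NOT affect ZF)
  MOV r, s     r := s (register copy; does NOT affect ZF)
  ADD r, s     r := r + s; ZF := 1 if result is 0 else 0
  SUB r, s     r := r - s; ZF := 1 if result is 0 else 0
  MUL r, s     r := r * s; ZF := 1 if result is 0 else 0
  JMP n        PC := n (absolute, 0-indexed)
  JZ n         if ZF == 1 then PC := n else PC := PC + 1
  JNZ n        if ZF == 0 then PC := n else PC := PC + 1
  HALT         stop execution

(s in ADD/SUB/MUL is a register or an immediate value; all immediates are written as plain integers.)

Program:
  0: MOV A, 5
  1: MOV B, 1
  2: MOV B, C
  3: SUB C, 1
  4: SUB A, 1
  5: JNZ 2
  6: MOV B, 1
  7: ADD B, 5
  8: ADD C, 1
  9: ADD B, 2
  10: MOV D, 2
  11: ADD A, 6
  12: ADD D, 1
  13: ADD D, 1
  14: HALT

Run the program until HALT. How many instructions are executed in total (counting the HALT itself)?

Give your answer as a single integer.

Answer: 31

Derivation:
Step 1: PC=0 exec 'MOV A, 5'. After: A=5 B=0 C=0 D=0 ZF=0 PC=1
Step 2: PC=1 exec 'MOV B, 1'. After: A=5 B=1 C=0 D=0 ZF=0 PC=2
Step 3: PC=2 exec 'MOV B, C'. After: A=5 B=0 C=0 D=0 ZF=0 PC=3
Step 4: PC=3 exec 'SUB C, 1'. After: A=5 B=0 C=-1 D=0 ZF=0 PC=4
Step 5: PC=4 exec 'SUB A, 1'. After: A=4 B=0 C=-1 D=0 ZF=0 PC=5
Step 6: PC=5 exec 'JNZ 2'. After: A=4 B=0 C=-1 D=0 ZF=0 PC=2
Step 7: PC=2 exec 'MOV B, C'. After: A=4 B=-1 C=-1 D=0 ZF=0 PC=3
Step 8: PC=3 exec 'SUB C, 1'. After: A=4 B=-1 C=-2 D=0 ZF=0 PC=4
Step 9: PC=4 exec 'SUB A, 1'. After: A=3 B=-1 C=-2 D=0 ZF=0 PC=5
Step 10: PC=5 exec 'JNZ 2'. After: A=3 B=-1 C=-2 D=0 ZF=0 PC=2
Step 11: PC=2 exec 'MOV B, C'. After: A=3 B=-2 C=-2 D=0 ZF=0 PC=3
Step 12: PC=3 exec 'SUB C, 1'. After: A=3 B=-2 C=-3 D=0 ZF=0 PC=4
Step 13: PC=4 exec 'SUB A, 1'. After: A=2 B=-2 C=-3 D=0 ZF=0 PC=5
Step 14: PC=5 exec 'JNZ 2'. After: A=2 B=-2 C=-3 D=0 ZF=0 PC=2
Step 15: PC=2 exec 'MOV B, C'. After: A=2 B=-3 C=-3 D=0 ZF=0 PC=3
Step 16: PC=3 exec 'SUB C, 1'. After: A=2 B=-3 C=-4 D=0 ZF=0 PC=4
Step 17: PC=4 exec 'SUB A, 1'. After: A=1 B=-3 C=-4 D=0 ZF=0 PC=5
Step 18: PC=5 exec 'JNZ 2'. After: A=1 B=-3 C=-4 D=0 ZF=0 PC=2
Step 19: PC=2 exec 'MOV B, C'. After: A=1 B=-4 C=-4 D=0 ZF=0 PC=3
Step 20: PC=3 exec 'SUB C, 1'. After: A=1 B=-4 C=-5 D=0 ZF=0 PC=4
Step 21: PC=4 exec 'SUB A, 1'. After: A=0 B=-4 C=-5 D=0 ZF=1 PC=5
Step 22: PC=5 exec 'JNZ 2'. After: A=0 B=-4 C=-5 D=0 ZF=1 PC=6
Step 23: PC=6 exec 'MOV B, 1'. After: A=0 B=1 C=-5 D=0 ZF=1 PC=7
Step 24: PC=7 exec 'ADD B, 5'. After: A=0 B=6 C=-5 D=0 ZF=0 PC=8
Step 25: PC=8 exec 'ADD C, 1'. After: A=0 B=6 C=-4 D=0 ZF=0 PC=9
Step 26: PC=9 exec 'ADD B, 2'. After: A=0 B=8 C=-4 D=0 ZF=0 PC=10
Step 27: PC=10 exec 'MOV D, 2'. After: A=0 B=8 C=-4 D=2 ZF=0 PC=11
Step 28: PC=11 exec 'ADD A, 6'. After: A=6 B=8 C=-4 D=2 ZF=0 PC=12
Step 29: PC=12 exec 'ADD D, 1'. After: A=6 B=8 C=-4 D=3 ZF=0 PC=13
Step 30: PC=13 exec 'ADD D, 1'. After: A=6 B=8 C=-4 D=4 ZF=0 PC=14
Step 31: PC=14 exec 'HALT'. After: A=6 B=8 C=-4 D=4 ZF=0 PC=14 HALTED
Total instructions executed: 31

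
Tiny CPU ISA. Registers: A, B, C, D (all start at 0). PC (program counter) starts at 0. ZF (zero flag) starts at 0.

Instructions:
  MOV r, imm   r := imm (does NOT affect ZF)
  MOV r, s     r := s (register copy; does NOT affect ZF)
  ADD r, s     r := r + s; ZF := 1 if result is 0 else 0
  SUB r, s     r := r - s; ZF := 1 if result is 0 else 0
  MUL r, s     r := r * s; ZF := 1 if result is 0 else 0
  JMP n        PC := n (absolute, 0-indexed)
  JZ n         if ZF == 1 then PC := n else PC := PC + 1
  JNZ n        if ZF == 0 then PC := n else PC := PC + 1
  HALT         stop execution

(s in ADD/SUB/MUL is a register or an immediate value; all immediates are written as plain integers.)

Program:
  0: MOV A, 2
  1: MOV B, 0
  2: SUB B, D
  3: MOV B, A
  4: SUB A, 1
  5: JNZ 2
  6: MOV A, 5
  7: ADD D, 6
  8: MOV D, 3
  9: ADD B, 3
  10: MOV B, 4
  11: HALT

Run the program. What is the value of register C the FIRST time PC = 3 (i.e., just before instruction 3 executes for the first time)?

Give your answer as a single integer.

Step 1: PC=0 exec 'MOV A, 2'. After: A=2 B=0 C=0 D=0 ZF=0 PC=1
Step 2: PC=1 exec 'MOV B, 0'. After: A=2 B=0 C=0 D=0 ZF=0 PC=2
Step 3: PC=2 exec 'SUB B, D'. After: A=2 B=0 C=0 D=0 ZF=1 PC=3
First time PC=3: C=0

0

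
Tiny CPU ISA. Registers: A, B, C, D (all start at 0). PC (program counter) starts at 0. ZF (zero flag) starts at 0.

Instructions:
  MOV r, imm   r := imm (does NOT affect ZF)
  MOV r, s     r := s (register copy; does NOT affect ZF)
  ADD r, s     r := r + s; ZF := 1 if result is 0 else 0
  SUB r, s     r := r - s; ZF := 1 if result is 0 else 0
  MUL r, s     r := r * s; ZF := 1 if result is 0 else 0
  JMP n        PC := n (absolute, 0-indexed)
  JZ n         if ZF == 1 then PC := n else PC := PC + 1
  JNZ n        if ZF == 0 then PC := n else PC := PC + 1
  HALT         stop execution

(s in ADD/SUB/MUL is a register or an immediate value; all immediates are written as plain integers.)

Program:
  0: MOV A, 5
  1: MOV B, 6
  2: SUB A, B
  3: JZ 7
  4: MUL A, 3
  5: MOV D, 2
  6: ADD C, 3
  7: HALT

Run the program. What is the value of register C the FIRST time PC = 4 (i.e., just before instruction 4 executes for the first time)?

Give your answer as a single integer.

Step 1: PC=0 exec 'MOV A, 5'. After: A=5 B=0 C=0 D=0 ZF=0 PC=1
Step 2: PC=1 exec 'MOV B, 6'. After: A=5 B=6 C=0 D=0 ZF=0 PC=2
Step 3: PC=2 exec 'SUB A, B'. After: A=-1 B=6 C=0 D=0 ZF=0 PC=3
Step 4: PC=3 exec 'JZ 7'. After: A=-1 B=6 C=0 D=0 ZF=0 PC=4
First time PC=4: C=0

0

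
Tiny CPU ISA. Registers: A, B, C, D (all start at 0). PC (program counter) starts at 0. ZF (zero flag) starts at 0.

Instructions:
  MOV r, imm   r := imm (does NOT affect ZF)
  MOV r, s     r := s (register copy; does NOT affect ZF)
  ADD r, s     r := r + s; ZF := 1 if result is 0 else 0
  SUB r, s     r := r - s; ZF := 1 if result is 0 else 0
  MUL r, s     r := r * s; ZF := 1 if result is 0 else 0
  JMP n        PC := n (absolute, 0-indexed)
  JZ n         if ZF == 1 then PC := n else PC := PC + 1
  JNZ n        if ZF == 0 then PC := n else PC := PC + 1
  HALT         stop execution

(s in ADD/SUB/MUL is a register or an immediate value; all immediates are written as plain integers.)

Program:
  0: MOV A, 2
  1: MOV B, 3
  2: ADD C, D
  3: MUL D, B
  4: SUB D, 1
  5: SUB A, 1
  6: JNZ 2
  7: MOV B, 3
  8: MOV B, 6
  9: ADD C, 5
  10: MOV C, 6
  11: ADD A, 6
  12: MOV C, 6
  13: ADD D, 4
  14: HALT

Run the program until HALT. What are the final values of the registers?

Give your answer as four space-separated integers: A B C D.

Step 1: PC=0 exec 'MOV A, 2'. After: A=2 B=0 C=0 D=0 ZF=0 PC=1
Step 2: PC=1 exec 'MOV B, 3'. After: A=2 B=3 C=0 D=0 ZF=0 PC=2
Step 3: PC=2 exec 'ADD C, D'. After: A=2 B=3 C=0 D=0 ZF=1 PC=3
Step 4: PC=3 exec 'MUL D, B'. After: A=2 B=3 C=0 D=0 ZF=1 PC=4
Step 5: PC=4 exec 'SUB D, 1'. After: A=2 B=3 C=0 D=-1 ZF=0 PC=5
Step 6: PC=5 exec 'SUB A, 1'. After: A=1 B=3 C=0 D=-1 ZF=0 PC=6
Step 7: PC=6 exec 'JNZ 2'. After: A=1 B=3 C=0 D=-1 ZF=0 PC=2
Step 8: PC=2 exec 'ADD C, D'. After: A=1 B=3 C=-1 D=-1 ZF=0 PC=3
Step 9: PC=3 exec 'MUL D, B'. After: A=1 B=3 C=-1 D=-3 ZF=0 PC=4
Step 10: PC=4 exec 'SUB D, 1'. After: A=1 B=3 C=-1 D=-4 ZF=0 PC=5
Step 11: PC=5 exec 'SUB A, 1'. After: A=0 B=3 C=-1 D=-4 ZF=1 PC=6
Step 12: PC=6 exec 'JNZ 2'. After: A=0 B=3 C=-1 D=-4 ZF=1 PC=7
Step 13: PC=7 exec 'MOV B, 3'. After: A=0 B=3 C=-1 D=-4 ZF=1 PC=8
Step 14: PC=8 exec 'MOV B, 6'. After: A=0 B=6 C=-1 D=-4 ZF=1 PC=9
Step 15: PC=9 exec 'ADD C, 5'. After: A=0 B=6 C=4 D=-4 ZF=0 PC=10
Step 16: PC=10 exec 'MOV C, 6'. After: A=0 B=6 C=6 D=-4 ZF=0 PC=11
Step 17: PC=11 exec 'ADD A, 6'. After: A=6 B=6 C=6 D=-4 ZF=0 PC=12
Step 18: PC=12 exec 'MOV C, 6'. After: A=6 B=6 C=6 D=-4 ZF=0 PC=13
Step 19: PC=13 exec 'ADD D, 4'. After: A=6 B=6 C=6 D=0 ZF=1 PC=14
Step 20: PC=14 exec 'HALT'. After: A=6 B=6 C=6 D=0 ZF=1 PC=14 HALTED

Answer: 6 6 6 0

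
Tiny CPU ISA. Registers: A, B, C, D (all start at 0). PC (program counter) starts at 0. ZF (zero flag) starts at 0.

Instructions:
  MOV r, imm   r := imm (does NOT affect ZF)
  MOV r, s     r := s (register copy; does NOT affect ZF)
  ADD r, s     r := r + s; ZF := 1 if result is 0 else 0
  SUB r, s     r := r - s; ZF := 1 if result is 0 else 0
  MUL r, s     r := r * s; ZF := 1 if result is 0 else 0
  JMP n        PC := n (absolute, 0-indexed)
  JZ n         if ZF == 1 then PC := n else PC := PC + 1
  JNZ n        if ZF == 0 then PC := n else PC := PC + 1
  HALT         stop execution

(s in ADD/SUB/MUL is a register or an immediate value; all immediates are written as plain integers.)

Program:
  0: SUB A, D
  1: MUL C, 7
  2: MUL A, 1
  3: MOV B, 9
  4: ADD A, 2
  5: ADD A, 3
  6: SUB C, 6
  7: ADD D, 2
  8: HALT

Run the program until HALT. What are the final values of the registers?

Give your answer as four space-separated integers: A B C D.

Step 1: PC=0 exec 'SUB A, D'. After: A=0 B=0 C=0 D=0 ZF=1 PC=1
Step 2: PC=1 exec 'MUL C, 7'. After: A=0 B=0 C=0 D=0 ZF=1 PC=2
Step 3: PC=2 exec 'MUL A, 1'. After: A=0 B=0 C=0 D=0 ZF=1 PC=3
Step 4: PC=3 exec 'MOV B, 9'. After: A=0 B=9 C=0 D=0 ZF=1 PC=4
Step 5: PC=4 exec 'ADD A, 2'. After: A=2 B=9 C=0 D=0 ZF=0 PC=5
Step 6: PC=5 exec 'ADD A, 3'. After: A=5 B=9 C=0 D=0 ZF=0 PC=6
Step 7: PC=6 exec 'SUB C, 6'. After: A=5 B=9 C=-6 D=0 ZF=0 PC=7
Step 8: PC=7 exec 'ADD D, 2'. After: A=5 B=9 C=-6 D=2 ZF=0 PC=8
Step 9: PC=8 exec 'HALT'. After: A=5 B=9 C=-6 D=2 ZF=0 PC=8 HALTED

Answer: 5 9 -6 2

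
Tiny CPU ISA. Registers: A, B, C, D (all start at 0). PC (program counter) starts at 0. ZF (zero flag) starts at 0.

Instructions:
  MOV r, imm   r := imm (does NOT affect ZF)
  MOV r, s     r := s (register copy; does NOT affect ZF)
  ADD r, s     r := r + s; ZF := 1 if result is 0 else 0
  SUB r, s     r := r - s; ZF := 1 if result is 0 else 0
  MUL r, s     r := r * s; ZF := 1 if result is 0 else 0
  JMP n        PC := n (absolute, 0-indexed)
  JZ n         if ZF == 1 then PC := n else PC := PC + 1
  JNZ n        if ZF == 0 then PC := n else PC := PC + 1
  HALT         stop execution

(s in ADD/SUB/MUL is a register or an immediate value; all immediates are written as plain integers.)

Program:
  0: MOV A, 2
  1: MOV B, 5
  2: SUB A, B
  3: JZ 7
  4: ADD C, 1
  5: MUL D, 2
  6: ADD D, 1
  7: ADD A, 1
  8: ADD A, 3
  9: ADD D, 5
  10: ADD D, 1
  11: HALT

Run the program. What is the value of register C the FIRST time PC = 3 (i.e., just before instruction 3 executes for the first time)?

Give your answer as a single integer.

Step 1: PC=0 exec 'MOV A, 2'. After: A=2 B=0 C=0 D=0 ZF=0 PC=1
Step 2: PC=1 exec 'MOV B, 5'. After: A=2 B=5 C=0 D=0 ZF=0 PC=2
Step 3: PC=2 exec 'SUB A, B'. After: A=-3 B=5 C=0 D=0 ZF=0 PC=3
First time PC=3: C=0

0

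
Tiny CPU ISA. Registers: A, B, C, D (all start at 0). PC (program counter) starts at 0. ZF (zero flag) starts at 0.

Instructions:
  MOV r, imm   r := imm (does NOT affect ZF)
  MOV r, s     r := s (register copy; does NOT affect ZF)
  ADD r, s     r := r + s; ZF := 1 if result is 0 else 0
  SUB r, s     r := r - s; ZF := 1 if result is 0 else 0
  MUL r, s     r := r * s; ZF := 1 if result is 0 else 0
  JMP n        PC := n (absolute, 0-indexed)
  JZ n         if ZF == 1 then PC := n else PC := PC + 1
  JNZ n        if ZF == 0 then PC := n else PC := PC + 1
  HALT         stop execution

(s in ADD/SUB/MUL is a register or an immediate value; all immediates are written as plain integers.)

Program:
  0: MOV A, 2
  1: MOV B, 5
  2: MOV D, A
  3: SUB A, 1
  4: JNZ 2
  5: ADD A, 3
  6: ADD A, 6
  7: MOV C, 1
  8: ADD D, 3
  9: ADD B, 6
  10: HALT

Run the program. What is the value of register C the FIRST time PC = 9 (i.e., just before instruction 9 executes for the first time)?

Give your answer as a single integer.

Step 1: PC=0 exec 'MOV A, 2'. After: A=2 B=0 C=0 D=0 ZF=0 PC=1
Step 2: PC=1 exec 'MOV B, 5'. After: A=2 B=5 C=0 D=0 ZF=0 PC=2
Step 3: PC=2 exec 'MOV D, A'. After: A=2 B=5 C=0 D=2 ZF=0 PC=3
Step 4: PC=3 exec 'SUB A, 1'. After: A=1 B=5 C=0 D=2 ZF=0 PC=4
Step 5: PC=4 exec 'JNZ 2'. After: A=1 B=5 C=0 D=2 ZF=0 PC=2
Step 6: PC=2 exec 'MOV D, A'. After: A=1 B=5 C=0 D=1 ZF=0 PC=3
Step 7: PC=3 exec 'SUB A, 1'. After: A=0 B=5 C=0 D=1 ZF=1 PC=4
Step 8: PC=4 exec 'JNZ 2'. After: A=0 B=5 C=0 D=1 ZF=1 PC=5
Step 9: PC=5 exec 'ADD A, 3'. After: A=3 B=5 C=0 D=1 ZF=0 PC=6
Step 10: PC=6 exec 'ADD A, 6'. After: A=9 B=5 C=0 D=1 ZF=0 PC=7
Step 11: PC=7 exec 'MOV C, 1'. After: A=9 B=5 C=1 D=1 ZF=0 PC=8
Step 12: PC=8 exec 'ADD D, 3'. After: A=9 B=5 C=1 D=4 ZF=0 PC=9
First time PC=9: C=1

1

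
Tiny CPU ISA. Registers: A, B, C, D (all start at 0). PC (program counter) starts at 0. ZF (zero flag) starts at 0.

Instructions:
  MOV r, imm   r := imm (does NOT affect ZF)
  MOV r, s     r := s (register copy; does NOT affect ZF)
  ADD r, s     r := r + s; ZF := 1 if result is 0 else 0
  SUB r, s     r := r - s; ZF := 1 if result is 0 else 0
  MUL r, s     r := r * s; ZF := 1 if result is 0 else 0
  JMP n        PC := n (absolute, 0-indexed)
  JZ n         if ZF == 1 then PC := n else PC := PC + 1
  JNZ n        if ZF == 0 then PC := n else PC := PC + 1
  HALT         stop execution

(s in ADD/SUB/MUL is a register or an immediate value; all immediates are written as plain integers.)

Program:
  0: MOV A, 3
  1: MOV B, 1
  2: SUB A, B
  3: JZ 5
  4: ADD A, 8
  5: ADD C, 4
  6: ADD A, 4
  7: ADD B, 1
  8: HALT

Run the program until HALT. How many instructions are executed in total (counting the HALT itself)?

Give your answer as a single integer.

Step 1: PC=0 exec 'MOV A, 3'. After: A=3 B=0 C=0 D=0 ZF=0 PC=1
Step 2: PC=1 exec 'MOV B, 1'. After: A=3 B=1 C=0 D=0 ZF=0 PC=2
Step 3: PC=2 exec 'SUB A, B'. After: A=2 B=1 C=0 D=0 ZF=0 PC=3
Step 4: PC=3 exec 'JZ 5'. After: A=2 B=1 C=0 D=0 ZF=0 PC=4
Step 5: PC=4 exec 'ADD A, 8'. After: A=10 B=1 C=0 D=0 ZF=0 PC=5
Step 6: PC=5 exec 'ADD C, 4'. After: A=10 B=1 C=4 D=0 ZF=0 PC=6
Step 7: PC=6 exec 'ADD A, 4'. After: A=14 B=1 C=4 D=0 ZF=0 PC=7
Step 8: PC=7 exec 'ADD B, 1'. After: A=14 B=2 C=4 D=0 ZF=0 PC=8
Step 9: PC=8 exec 'HALT'. After: A=14 B=2 C=4 D=0 ZF=0 PC=8 HALTED
Total instructions executed: 9

Answer: 9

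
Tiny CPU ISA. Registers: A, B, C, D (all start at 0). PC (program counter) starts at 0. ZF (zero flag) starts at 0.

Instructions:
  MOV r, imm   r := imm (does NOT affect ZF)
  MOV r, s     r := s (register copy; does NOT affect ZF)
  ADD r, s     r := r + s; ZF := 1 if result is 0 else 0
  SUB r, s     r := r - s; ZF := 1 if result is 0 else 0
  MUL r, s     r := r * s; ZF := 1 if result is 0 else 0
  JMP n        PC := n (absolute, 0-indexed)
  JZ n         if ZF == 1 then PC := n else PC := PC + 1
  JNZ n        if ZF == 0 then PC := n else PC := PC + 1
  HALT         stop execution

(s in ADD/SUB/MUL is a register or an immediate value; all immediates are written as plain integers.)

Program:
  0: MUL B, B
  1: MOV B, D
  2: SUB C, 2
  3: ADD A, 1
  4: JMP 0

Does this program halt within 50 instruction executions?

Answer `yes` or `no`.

Answer: no

Derivation:
Step 1: PC=0 exec 'MUL B, B'. After: A=0 B=0 C=0 D=0 ZF=1 PC=1
Step 2: PC=1 exec 'MOV B, D'. After: A=0 B=0 C=0 D=0 ZF=1 PC=2
Step 3: PC=2 exec 'SUB C, 2'. After: A=0 B=0 C=-2 D=0 ZF=0 PC=3
Step 4: PC=3 exec 'ADD A, 1'. After: A=1 B=0 C=-2 D=0 ZF=0 PC=4
Step 5: PC=4 exec 'JMP 0'. After: A=1 B=0 C=-2 D=0 ZF=0 PC=0
Step 6: PC=0 exec 'MUL B, B'. After: A=1 B=0 C=-2 D=0 ZF=1 PC=1
Step 7: PC=1 exec 'MOV B, D'. After: A=1 B=0 C=-2 D=0 ZF=1 PC=2
Step 8: PC=2 exec 'SUB C, 2'. After: A=1 B=0 C=-4 D=0 ZF=0 PC=3
Step 9: PC=3 exec 'ADD A, 1'. After: A=2 B=0 C=-4 D=0 ZF=0 PC=4
Step 10: PC=4 exec 'JMP 0'. After: A=2 B=0 C=-4 D=0 ZF=0 PC=0
Step 11: PC=0 exec 'MUL B, B'. After: A=2 B=0 C=-4 D=0 ZF=1 PC=1
Step 12: PC=1 exec 'MOV B, D'. After: A=2 B=0 C=-4 D=0 ZF=1 PC=2
Step 13: PC=2 exec 'SUB C, 2'. After: A=2 B=0 C=-6 D=0 ZF=0 PC=3
Step 14: PC=3 exec 'ADD A, 1'. After: A=3 B=0 C=-6 D=0 ZF=0 PC=4
Step 15: PC=4 exec 'JMP 0'. After: A=3 B=0 C=-6 D=0 ZF=0 PC=0
After 50 steps: not halted. PC revisits the same instructions with no path to HALT; will never halt.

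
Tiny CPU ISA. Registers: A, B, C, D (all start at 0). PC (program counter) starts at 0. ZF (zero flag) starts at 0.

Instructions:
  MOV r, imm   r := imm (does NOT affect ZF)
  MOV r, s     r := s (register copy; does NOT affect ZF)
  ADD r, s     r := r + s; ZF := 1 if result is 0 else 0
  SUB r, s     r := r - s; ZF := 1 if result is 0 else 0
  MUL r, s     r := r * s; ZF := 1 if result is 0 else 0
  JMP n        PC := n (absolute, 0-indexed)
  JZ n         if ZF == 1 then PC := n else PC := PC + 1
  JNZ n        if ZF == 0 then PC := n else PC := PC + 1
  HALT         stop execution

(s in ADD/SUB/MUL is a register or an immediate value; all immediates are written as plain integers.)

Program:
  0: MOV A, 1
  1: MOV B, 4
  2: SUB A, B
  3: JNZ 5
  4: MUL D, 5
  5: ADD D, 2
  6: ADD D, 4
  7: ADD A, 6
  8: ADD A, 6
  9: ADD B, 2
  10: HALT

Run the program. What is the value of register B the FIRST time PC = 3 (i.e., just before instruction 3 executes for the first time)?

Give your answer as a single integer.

Step 1: PC=0 exec 'MOV A, 1'. After: A=1 B=0 C=0 D=0 ZF=0 PC=1
Step 2: PC=1 exec 'MOV B, 4'. After: A=1 B=4 C=0 D=0 ZF=0 PC=2
Step 3: PC=2 exec 'SUB A, B'. After: A=-3 B=4 C=0 D=0 ZF=0 PC=3
First time PC=3: B=4

4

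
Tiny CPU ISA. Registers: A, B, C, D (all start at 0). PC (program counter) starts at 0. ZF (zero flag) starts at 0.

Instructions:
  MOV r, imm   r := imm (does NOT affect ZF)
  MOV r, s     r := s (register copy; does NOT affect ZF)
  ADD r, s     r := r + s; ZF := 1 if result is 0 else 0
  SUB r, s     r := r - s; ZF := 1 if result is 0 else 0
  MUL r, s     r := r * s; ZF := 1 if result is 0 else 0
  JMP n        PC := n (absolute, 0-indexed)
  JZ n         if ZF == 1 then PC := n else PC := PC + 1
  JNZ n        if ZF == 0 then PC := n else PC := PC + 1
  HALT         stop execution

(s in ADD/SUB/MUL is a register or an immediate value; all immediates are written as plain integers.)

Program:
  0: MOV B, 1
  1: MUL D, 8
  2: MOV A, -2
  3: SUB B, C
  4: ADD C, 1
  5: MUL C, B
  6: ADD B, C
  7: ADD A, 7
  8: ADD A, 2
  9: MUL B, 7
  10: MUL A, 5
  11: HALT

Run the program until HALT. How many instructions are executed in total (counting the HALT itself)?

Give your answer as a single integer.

Step 1: PC=0 exec 'MOV B, 1'. After: A=0 B=1 C=0 D=0 ZF=0 PC=1
Step 2: PC=1 exec 'MUL D, 8'. After: A=0 B=1 C=0 D=0 ZF=1 PC=2
Step 3: PC=2 exec 'MOV A, -2'. After: A=-2 B=1 C=0 D=0 ZF=1 PC=3
Step 4: PC=3 exec 'SUB B, C'. After: A=-2 B=1 C=0 D=0 ZF=0 PC=4
Step 5: PC=4 exec 'ADD C, 1'. After: A=-2 B=1 C=1 D=0 ZF=0 PC=5
Step 6: PC=5 exec 'MUL C, B'. After: A=-2 B=1 C=1 D=0 ZF=0 PC=6
Step 7: PC=6 exec 'ADD B, C'. After: A=-2 B=2 C=1 D=0 ZF=0 PC=7
Step 8: PC=7 exec 'ADD A, 7'. After: A=5 B=2 C=1 D=0 ZF=0 PC=8
Step 9: PC=8 exec 'ADD A, 2'. After: A=7 B=2 C=1 D=0 ZF=0 PC=9
Step 10: PC=9 exec 'MUL B, 7'. After: A=7 B=14 C=1 D=0 ZF=0 PC=10
Step 11: PC=10 exec 'MUL A, 5'. After: A=35 B=14 C=1 D=0 ZF=0 PC=11
Step 12: PC=11 exec 'HALT'. After: A=35 B=14 C=1 D=0 ZF=0 PC=11 HALTED
Total instructions executed: 12

Answer: 12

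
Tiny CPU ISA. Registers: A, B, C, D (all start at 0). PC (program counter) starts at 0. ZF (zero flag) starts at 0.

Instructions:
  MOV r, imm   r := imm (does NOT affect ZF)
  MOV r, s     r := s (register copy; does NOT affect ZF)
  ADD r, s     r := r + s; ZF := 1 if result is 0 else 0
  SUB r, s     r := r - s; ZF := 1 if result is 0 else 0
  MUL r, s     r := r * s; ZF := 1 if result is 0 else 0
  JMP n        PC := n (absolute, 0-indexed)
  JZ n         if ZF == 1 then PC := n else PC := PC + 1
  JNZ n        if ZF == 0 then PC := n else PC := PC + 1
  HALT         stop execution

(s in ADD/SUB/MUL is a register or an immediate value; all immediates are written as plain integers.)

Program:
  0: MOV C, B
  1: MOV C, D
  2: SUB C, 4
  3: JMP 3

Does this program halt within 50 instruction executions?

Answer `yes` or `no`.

Step 1: PC=0 exec 'MOV C, B'. After: A=0 B=0 C=0 D=0 ZF=0 PC=1
Step 2: PC=1 exec 'MOV C, D'. After: A=0 B=0 C=0 D=0 ZF=0 PC=2
Step 3: PC=2 exec 'SUB C, 4'. After: A=0 B=0 C=-4 D=0 ZF=0 PC=3
Step 4: PC=3 exec 'JMP 3'. After: A=0 B=0 C=-4 D=0 ZF=0 PC=3
State after step 4 equals state after step 3: the program is in a cycle of length 1 and will never halt.

Answer: no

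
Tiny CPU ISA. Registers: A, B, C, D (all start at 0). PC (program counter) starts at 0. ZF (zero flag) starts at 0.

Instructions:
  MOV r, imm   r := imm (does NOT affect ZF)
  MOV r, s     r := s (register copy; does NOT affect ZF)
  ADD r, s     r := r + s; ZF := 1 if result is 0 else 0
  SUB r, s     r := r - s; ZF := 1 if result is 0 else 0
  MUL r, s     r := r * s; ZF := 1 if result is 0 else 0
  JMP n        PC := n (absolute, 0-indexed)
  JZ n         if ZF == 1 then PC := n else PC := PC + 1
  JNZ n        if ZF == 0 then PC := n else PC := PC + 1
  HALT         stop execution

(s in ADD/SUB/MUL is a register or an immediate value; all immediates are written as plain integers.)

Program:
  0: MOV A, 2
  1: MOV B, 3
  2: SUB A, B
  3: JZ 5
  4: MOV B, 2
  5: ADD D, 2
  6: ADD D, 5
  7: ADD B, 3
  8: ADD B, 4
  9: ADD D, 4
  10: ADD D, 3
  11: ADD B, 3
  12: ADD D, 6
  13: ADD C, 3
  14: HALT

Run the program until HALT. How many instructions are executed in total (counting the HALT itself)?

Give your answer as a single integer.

Step 1: PC=0 exec 'MOV A, 2'. After: A=2 B=0 C=0 D=0 ZF=0 PC=1
Step 2: PC=1 exec 'MOV B, 3'. After: A=2 B=3 C=0 D=0 ZF=0 PC=2
Step 3: PC=2 exec 'SUB A, B'. After: A=-1 B=3 C=0 D=0 ZF=0 PC=3
Step 4: PC=3 exec 'JZ 5'. After: A=-1 B=3 C=0 D=0 ZF=0 PC=4
Step 5: PC=4 exec 'MOV B, 2'. After: A=-1 B=2 C=0 D=0 ZF=0 PC=5
Step 6: PC=5 exec 'ADD D, 2'. After: A=-1 B=2 C=0 D=2 ZF=0 PC=6
Step 7: PC=6 exec 'ADD D, 5'. After: A=-1 B=2 C=0 D=7 ZF=0 PC=7
Step 8: PC=7 exec 'ADD B, 3'. After: A=-1 B=5 C=0 D=7 ZF=0 PC=8
Step 9: PC=8 exec 'ADD B, 4'. After: A=-1 B=9 C=0 D=7 ZF=0 PC=9
Step 10: PC=9 exec 'ADD D, 4'. After: A=-1 B=9 C=0 D=11 ZF=0 PC=10
Step 11: PC=10 exec 'ADD D, 3'. After: A=-1 B=9 C=0 D=14 ZF=0 PC=11
Step 12: PC=11 exec 'ADD B, 3'. After: A=-1 B=12 C=0 D=14 ZF=0 PC=12
Step 13: PC=12 exec 'ADD D, 6'. After: A=-1 B=12 C=0 D=20 ZF=0 PC=13
Step 14: PC=13 exec 'ADD C, 3'. After: A=-1 B=12 C=3 D=20 ZF=0 PC=14
Step 15: PC=14 exec 'HALT'. After: A=-1 B=12 C=3 D=20 ZF=0 PC=14 HALTED
Total instructions executed: 15

Answer: 15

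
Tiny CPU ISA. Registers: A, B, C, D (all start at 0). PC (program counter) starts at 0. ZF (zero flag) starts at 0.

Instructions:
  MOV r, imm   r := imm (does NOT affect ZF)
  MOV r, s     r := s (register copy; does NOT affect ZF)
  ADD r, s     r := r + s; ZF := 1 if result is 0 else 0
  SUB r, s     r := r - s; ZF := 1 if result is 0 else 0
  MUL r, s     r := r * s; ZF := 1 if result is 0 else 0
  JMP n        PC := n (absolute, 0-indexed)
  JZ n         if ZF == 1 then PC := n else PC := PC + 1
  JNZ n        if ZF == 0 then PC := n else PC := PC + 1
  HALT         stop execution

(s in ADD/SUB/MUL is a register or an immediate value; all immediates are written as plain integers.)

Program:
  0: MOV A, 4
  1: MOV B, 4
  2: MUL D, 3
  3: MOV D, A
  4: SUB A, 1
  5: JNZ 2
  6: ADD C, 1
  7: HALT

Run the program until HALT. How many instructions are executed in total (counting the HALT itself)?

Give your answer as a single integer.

Answer: 20

Derivation:
Step 1: PC=0 exec 'MOV A, 4'. After: A=4 B=0 C=0 D=0 ZF=0 PC=1
Step 2: PC=1 exec 'MOV B, 4'. After: A=4 B=4 C=0 D=0 ZF=0 PC=2
Step 3: PC=2 exec 'MUL D, 3'. After: A=4 B=4 C=0 D=0 ZF=1 PC=3
Step 4: PC=3 exec 'MOV D, A'. After: A=4 B=4 C=0 D=4 ZF=1 PC=4
Step 5: PC=4 exec 'SUB A, 1'. After: A=3 B=4 C=0 D=4 ZF=0 PC=5
Step 6: PC=5 exec 'JNZ 2'. After: A=3 B=4 C=0 D=4 ZF=0 PC=2
Step 7: PC=2 exec 'MUL D, 3'. After: A=3 B=4 C=0 D=12 ZF=0 PC=3
Step 8: PC=3 exec 'MOV D, A'. After: A=3 B=4 C=0 D=3 ZF=0 PC=4
Step 9: PC=4 exec 'SUB A, 1'. After: A=2 B=4 C=0 D=3 ZF=0 PC=5
Step 10: PC=5 exec 'JNZ 2'. After: A=2 B=4 C=0 D=3 ZF=0 PC=2
Step 11: PC=2 exec 'MUL D, 3'. After: A=2 B=4 C=0 D=9 ZF=0 PC=3
Step 12: PC=3 exec 'MOV D, A'. After: A=2 B=4 C=0 D=2 ZF=0 PC=4
Step 13: PC=4 exec 'SUB A, 1'. After: A=1 B=4 C=0 D=2 ZF=0 PC=5
Step 14: PC=5 exec 'JNZ 2'. After: A=1 B=4 C=0 D=2 ZF=0 PC=2
Step 15: PC=2 exec 'MUL D, 3'. After: A=1 B=4 C=0 D=6 ZF=0 PC=3
Step 16: PC=3 exec 'MOV D, A'. After: A=1 B=4 C=0 D=1 ZF=0 PC=4
Step 17: PC=4 exec 'SUB A, 1'. After: A=0 B=4 C=0 D=1 ZF=1 PC=5
Step 18: PC=5 exec 'JNZ 2'. After: A=0 B=4 C=0 D=1 ZF=1 PC=6
Step 19: PC=6 exec 'ADD C, 1'. After: A=0 B=4 C=1 D=1 ZF=0 PC=7
Step 20: PC=7 exec 'HALT'. After: A=0 B=4 C=1 D=1 ZF=0 PC=7 HALTED
Total instructions executed: 20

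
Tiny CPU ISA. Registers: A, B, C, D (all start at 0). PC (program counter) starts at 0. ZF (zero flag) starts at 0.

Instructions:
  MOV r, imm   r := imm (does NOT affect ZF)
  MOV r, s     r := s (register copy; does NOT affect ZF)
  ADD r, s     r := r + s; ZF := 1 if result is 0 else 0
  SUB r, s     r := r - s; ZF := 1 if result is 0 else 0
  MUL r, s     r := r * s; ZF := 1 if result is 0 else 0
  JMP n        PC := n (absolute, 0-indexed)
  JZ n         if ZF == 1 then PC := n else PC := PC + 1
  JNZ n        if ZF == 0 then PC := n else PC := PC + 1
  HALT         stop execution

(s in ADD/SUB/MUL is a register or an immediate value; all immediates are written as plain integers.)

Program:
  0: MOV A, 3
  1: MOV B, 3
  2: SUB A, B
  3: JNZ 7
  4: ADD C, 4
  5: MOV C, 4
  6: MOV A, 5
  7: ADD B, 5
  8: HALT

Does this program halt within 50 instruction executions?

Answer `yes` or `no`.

Answer: yes

Derivation:
Step 1: PC=0 exec 'MOV A, 3'. After: A=3 B=0 C=0 D=0 ZF=0 PC=1
Step 2: PC=1 exec 'MOV B, 3'. After: A=3 B=3 C=0 D=0 ZF=0 PC=2
Step 3: PC=2 exec 'SUB A, B'. After: A=0 B=3 C=0 D=0 ZF=1 PC=3
Step 4: PC=3 exec 'JNZ 7'. After: A=0 B=3 C=0 D=0 ZF=1 PC=4
Step 5: PC=4 exec 'ADD C, 4'. After: A=0 B=3 C=4 D=0 ZF=0 PC=5
Step 6: PC=5 exec 'MOV C, 4'. After: A=0 B=3 C=4 D=0 ZF=0 PC=6
Step 7: PC=6 exec 'MOV A, 5'. After: A=5 B=3 C=4 D=0 ZF=0 PC=7
Step 8: PC=7 exec 'ADD B, 5'. After: A=5 B=8 C=4 D=0 ZF=0 PC=8
Step 9: PC=8 exec 'HALT'. After: A=5 B=8 C=4 D=0 ZF=0 PC=8 HALTED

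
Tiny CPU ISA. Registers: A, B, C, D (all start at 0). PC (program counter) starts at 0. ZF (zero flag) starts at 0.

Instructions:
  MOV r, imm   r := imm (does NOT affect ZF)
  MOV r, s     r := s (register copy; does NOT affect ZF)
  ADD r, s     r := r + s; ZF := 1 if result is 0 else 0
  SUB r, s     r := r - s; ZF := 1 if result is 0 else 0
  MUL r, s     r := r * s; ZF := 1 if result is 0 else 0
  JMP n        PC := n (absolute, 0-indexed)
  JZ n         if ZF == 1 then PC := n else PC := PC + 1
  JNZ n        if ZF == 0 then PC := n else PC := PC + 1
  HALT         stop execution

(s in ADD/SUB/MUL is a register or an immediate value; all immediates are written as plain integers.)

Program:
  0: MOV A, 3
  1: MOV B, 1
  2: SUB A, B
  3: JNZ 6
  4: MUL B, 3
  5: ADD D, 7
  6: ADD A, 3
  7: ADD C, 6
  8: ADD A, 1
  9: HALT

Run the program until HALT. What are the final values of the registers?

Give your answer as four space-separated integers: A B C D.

Step 1: PC=0 exec 'MOV A, 3'. After: A=3 B=0 C=0 D=0 ZF=0 PC=1
Step 2: PC=1 exec 'MOV B, 1'. After: A=3 B=1 C=0 D=0 ZF=0 PC=2
Step 3: PC=2 exec 'SUB A, B'. After: A=2 B=1 C=0 D=0 ZF=0 PC=3
Step 4: PC=3 exec 'JNZ 6'. After: A=2 B=1 C=0 D=0 ZF=0 PC=6
Step 5: PC=6 exec 'ADD A, 3'. After: A=5 B=1 C=0 D=0 ZF=0 PC=7
Step 6: PC=7 exec 'ADD C, 6'. After: A=5 B=1 C=6 D=0 ZF=0 PC=8
Step 7: PC=8 exec 'ADD A, 1'. After: A=6 B=1 C=6 D=0 ZF=0 PC=9
Step 8: PC=9 exec 'HALT'. After: A=6 B=1 C=6 D=0 ZF=0 PC=9 HALTED

Answer: 6 1 6 0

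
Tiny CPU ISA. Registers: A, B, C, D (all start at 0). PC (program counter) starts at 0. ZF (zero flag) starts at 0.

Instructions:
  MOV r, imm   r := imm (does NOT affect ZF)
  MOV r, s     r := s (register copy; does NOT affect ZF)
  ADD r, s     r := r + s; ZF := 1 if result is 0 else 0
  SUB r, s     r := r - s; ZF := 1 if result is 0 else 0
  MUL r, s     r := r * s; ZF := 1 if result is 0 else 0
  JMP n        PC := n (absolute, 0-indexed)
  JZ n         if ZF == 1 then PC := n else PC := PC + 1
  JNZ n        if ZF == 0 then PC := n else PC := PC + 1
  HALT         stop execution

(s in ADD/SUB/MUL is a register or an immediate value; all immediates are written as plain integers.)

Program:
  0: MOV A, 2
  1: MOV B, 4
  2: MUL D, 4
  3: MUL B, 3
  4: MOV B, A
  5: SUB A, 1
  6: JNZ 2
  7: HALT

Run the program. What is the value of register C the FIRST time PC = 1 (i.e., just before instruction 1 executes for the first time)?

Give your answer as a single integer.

Step 1: PC=0 exec 'MOV A, 2'. After: A=2 B=0 C=0 D=0 ZF=0 PC=1
First time PC=1: C=0

0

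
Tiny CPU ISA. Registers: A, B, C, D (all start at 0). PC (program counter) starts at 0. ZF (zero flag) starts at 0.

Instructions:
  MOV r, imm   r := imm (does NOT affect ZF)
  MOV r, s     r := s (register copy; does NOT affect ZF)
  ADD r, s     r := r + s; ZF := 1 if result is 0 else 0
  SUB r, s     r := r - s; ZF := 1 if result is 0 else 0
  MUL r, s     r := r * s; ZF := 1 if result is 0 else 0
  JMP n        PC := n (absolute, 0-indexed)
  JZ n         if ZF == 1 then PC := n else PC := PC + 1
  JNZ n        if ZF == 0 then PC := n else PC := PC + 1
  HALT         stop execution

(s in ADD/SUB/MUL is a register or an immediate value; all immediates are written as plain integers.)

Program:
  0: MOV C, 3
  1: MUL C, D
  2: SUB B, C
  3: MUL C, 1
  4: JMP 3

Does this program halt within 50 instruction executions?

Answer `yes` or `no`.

Answer: no

Derivation:
Step 1: PC=0 exec 'MOV C, 3'. After: A=0 B=0 C=3 D=0 ZF=0 PC=1
Step 2: PC=1 exec 'MUL C, D'. After: A=0 B=0 C=0 D=0 ZF=1 PC=2
Step 3: PC=2 exec 'SUB B, C'. After: A=0 B=0 C=0 D=0 ZF=1 PC=3
Step 4: PC=3 exec 'MUL C, 1'. After: A=0 B=0 C=0 D=0 ZF=1 PC=4
Step 5: PC=4 exec 'JMP 3'. After: A=0 B=0 C=0 D=0 ZF=1 PC=3
State after step 5 equals state after step 3: the program is in a cycle of length 2 and will never halt.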